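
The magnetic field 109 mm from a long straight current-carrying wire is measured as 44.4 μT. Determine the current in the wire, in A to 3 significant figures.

For a long straight wire B = μ₀I/(2πd), so I = 2πdB/μ₀.
I = 2π × 0.109 × 4.44×10⁻⁵ / (4π×10⁻⁷) = 24.2 A.

I ≈ 24.2 A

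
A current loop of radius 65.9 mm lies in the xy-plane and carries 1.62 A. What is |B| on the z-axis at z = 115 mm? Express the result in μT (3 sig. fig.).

On the axis of a circular loop, B = μ₀IR² / [2(R²+z²)^(3/2)].
R² + z² = (0.0659)² + (0.115)² = 0.01757 m², and (R²+z²)^(3/2) = 2.33×10⁻³ m³.
B = (4π×10⁻⁷ × 1.62 × 0.004343) / (2 × 2.33×10⁻³) = 1.90×10⁻⁶ T.

B ≈ 1.90 μT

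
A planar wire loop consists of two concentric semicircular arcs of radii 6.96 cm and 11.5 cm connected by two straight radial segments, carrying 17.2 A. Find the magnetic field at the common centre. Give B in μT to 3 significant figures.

The radial connectors point toward the centre, so dl × r̂ = 0 and they contribute nothing.
Each semicircle gives μ₀I/(4R): inner arc 7.76×10⁻⁵ T, outer arc 4.70×10⁻⁵ T.
The two arcs carry current in opposite angular senses, so their fields oppose: B = |7.76×10⁻⁵ − 4.70×10⁻⁵| = 3.06×10⁻⁵ T.

B ≈ 30.6 μT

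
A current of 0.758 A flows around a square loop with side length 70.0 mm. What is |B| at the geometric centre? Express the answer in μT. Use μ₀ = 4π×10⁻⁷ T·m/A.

B ≈ 12.3 μT

Each side is a finite straight segment at perpendicular distance d = a/(2 tan(π/4)) = 0.035 m from the centre, with end-angles ±π/4.
One side contributes B₁ = (μ₀I/4πd)·2 sin(π/4) = 3.06×10⁻⁶ T.
All 4 sides add in the same direction: B = 4 × 3.06×10⁻⁶ = 1.23×10⁻⁵ T.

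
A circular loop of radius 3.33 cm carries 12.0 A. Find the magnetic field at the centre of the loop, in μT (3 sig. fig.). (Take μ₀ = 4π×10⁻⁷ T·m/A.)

B ≈ 226 μT

At the centre of a circular loop the Biot–Savart law gives B = μ₀I/(2R).
B = (4π×10⁻⁷ × 12.0) / (2 × 0.0333) = 2.26×10⁻⁴ T.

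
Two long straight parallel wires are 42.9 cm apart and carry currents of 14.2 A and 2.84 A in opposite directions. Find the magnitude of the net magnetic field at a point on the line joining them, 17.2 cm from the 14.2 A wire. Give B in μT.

Each long wire gives B = μ₀I/(2πd). Distances are d₁ = 0.172 m and d₂ = 0.257 m.
B₁ = 1.65×10⁻⁵ T, B₂ = 2.21×10⁻⁶ T.
Between antiparallel currents both contributions point the same way, so they add. B = B₁ + B₂ = 1.65×10⁻⁵ + 2.21×10⁻⁶ = 1.87×10⁻⁵ T.

B ≈ 18.7 μT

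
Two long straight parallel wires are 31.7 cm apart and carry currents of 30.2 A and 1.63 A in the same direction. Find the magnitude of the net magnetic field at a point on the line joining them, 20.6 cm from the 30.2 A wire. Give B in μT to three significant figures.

Each long wire gives B = μ₀I/(2πd). Distances are d₁ = 0.206 m and d₂ = 0.111 m.
B₁ = 2.93×10⁻⁵ T, B₂ = 2.94×10⁻⁶ T.
Between parallel currents the two contributions point in opposite directions, so they subtract. B = |B₁ − B₂| = |2.93×10⁻⁵ − 2.94×10⁻⁶| = 2.64×10⁻⁵ T.

B ≈ 26.4 μT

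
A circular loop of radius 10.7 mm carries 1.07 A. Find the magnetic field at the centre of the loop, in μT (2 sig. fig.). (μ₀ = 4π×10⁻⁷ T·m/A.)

B ≈ 63 μT

At the centre of a circular loop the Biot–Savart law gives B = μ₀I/(2R).
B = (4π×10⁻⁷ × 1.07) / (2 × 0.0107) = 6.28×10⁻⁵ T.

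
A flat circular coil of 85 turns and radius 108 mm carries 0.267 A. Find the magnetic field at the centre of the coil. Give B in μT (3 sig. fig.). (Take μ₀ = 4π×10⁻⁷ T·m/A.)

For an N-turn flat coil, B = Nμ₀I/(2R) with R = 0.108 m.
B = 85 × 1.55×10⁻⁶ T = 1.32×10⁻⁴ T.

B ≈ 132 μT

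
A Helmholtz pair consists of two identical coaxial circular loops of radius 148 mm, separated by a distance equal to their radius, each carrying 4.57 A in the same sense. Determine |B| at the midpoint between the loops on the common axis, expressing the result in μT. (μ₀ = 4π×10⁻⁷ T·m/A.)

Each loop contributes B = μ₀IR²/[2(R²+z²)^(3/2)] on the axis, with z measured from that loop.
Loop 1 (z = 0.074 m): B₁ = 1.39×10⁻⁵ T. Loop 2 (z = 0.074 m): B₂ = 1.39×10⁻⁵ T.
The fields add: B = B₁ + B₂ = 2.78×10⁻⁵ T.

B ≈ 27.8 μT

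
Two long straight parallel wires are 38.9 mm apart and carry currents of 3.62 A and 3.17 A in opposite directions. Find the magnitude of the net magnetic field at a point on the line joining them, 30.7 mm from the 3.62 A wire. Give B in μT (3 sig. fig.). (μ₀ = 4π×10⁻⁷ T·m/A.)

B ≈ 101 μT

Each long wire gives B = μ₀I/(2πd). Distances are d₁ = 0.0307 m and d₂ = 0.0082 m.
B₁ = 2.36×10⁻⁵ T, B₂ = 7.73×10⁻⁵ T.
Between antiparallel currents both contributions point the same way, so they add. B = B₁ + B₂ = 2.36×10⁻⁵ + 7.73×10⁻⁵ = 1.01×10⁻⁴ T.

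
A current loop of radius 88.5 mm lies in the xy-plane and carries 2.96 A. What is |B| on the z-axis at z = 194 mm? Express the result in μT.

On the axis of a circular loop, B = μ₀IR² / [2(R²+z²)^(3/2)].
R² + z² = (0.0885)² + (0.194)² = 0.04547 m², and (R²+z²)^(3/2) = 9.70×10⁻³ m³.
B = (4π×10⁻⁷ × 2.96 × 0.007832) / (2 × 9.70×10⁻³) = 1.50×10⁻⁶ T.

B ≈ 1.50 μT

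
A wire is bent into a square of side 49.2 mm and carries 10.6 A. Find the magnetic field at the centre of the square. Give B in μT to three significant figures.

Each side is a finite straight segment at perpendicular distance d = a/(2 tan(π/4)) = 0.0246 m from the centre, with end-angles ±π/4.
One side contributes B₁ = (μ₀I/4πd)·2 sin(π/4) = 6.09×10⁻⁵ T.
All 4 sides add in the same direction: B = 4 × 6.09×10⁻⁵ = 2.44×10⁻⁴ T.

B ≈ 244 μT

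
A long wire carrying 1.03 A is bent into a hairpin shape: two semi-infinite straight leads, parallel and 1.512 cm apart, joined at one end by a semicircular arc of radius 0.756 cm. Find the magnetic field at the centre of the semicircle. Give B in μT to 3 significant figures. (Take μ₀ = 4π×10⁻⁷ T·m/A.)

B ≈ 70.1 μT

The semicircular arc contributes B_arc = μ₀I·π/(4πR) = μ₀I/(4R) = 4.28×10⁻⁵ T.
Each semi-infinite lead is at perpendicular distance R = 0.00756 m from the centre, with the perpendicular foot at its near end, so it contributes μ₀I/(4πR); both point the same way, together 2.72×10⁻⁵ T.
Arc and leads all point the same direction: B = 4.28×10⁻⁵ + 2.72×10⁻⁵ = 7.01×10⁻⁵ T.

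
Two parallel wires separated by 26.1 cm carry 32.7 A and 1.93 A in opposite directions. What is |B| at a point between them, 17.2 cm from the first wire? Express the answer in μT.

B ≈ 42.4 μT

Each long wire gives B = μ₀I/(2πd). Distances are d₁ = 0.172 m and d₂ = 0.089 m.
B₁ = 3.80×10⁻⁵ T, B₂ = 4.34×10⁻⁶ T.
Between antiparallel currents both contributions point the same way, so they add. B = B₁ + B₂ = 3.80×10⁻⁵ + 4.34×10⁻⁶ = 4.24×10⁻⁵ T.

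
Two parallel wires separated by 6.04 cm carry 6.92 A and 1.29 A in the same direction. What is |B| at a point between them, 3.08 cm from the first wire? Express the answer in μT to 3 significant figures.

Each long wire gives B = μ₀I/(2πd). Distances are d₁ = 0.0308 m and d₂ = 0.0296 m.
B₁ = 4.49×10⁻⁵ T, B₂ = 8.72×10⁻⁶ T.
Between parallel currents the two contributions point in opposite directions, so they subtract. B = |B₁ − B₂| = |4.49×10⁻⁵ − 8.72×10⁻⁶| = 3.62×10⁻⁵ T.

B ≈ 36.2 μT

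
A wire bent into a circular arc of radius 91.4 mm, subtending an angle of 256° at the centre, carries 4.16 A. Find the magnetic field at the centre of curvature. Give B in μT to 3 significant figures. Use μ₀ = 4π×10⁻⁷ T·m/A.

B ≈ 20.3 μT

The Biot–Savart field of a circular arc at its centre is B = μ₀Iφ/(4πR), with φ = 4.468 rad.
B = (4π×10⁻⁷ × 4.16 × 4.468) / (4π × 0.0914) = 2.03×10⁻⁵ T.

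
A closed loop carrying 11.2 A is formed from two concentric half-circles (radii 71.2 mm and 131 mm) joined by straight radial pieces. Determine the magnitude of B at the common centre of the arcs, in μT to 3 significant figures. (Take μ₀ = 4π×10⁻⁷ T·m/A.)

The radial connectors point toward the centre, so dl × r̂ = 0 and they contribute nothing.
Each semicircle gives μ₀I/(4R): inner arc 4.94×10⁻⁵ T, outer arc 2.69×10⁻⁵ T.
The two arcs carry current in opposite angular senses, so their fields oppose: B = |4.94×10⁻⁵ − 2.69×10⁻⁵| = 2.26×10⁻⁵ T.

B ≈ 22.6 μT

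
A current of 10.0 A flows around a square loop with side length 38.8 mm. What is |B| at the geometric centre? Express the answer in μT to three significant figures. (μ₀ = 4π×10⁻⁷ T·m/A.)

Each side is a finite straight segment at perpendicular distance d = a/(2 tan(π/4)) = 0.0194 m from the centre, with end-angles ±π/4.
One side contributes B₁ = (μ₀I/4πd)·2 sin(π/4) = 7.29×10⁻⁵ T.
All 4 sides add in the same direction: B = 4 × 7.29×10⁻⁵ = 2.92×10⁻⁴ T.

B ≈ 292 μT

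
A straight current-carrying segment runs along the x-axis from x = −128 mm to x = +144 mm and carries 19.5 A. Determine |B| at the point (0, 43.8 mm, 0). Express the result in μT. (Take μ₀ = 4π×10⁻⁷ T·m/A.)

B ≈ 84.7 μT

For a finite straight segment, B = (μ₀I/4πd)(sinθ₁ + sinθ₂), where θ₁, θ₂ are the angles from the perpendicular to each end.
The perpendicular distance is d = 0.0438 m; the end-offsets along the wire are a = 0.128 m and b = 0.144 m.
sinθ₁ = 0.128/√(0.128²+0.0438²) = 0.9461; sinθ₂ = 0.144/√(0.144²+0.0438²) = 0.9567.
B = (4π×10⁻⁷ × 19.5) / (4π × 0.0438) × (0.9461 + 0.9567) = 8.47×10⁻⁵ T.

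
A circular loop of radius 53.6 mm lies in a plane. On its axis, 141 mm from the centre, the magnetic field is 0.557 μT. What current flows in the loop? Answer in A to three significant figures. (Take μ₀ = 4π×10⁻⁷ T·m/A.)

On the axis of a loop, B = μ₀IR²/[2(R²+z²)^(3/2)], so I = 2B(R²+z²)^(3/2)/(μ₀R²).
R² + z² = 0.002873 + 0.01988 = 0.02275 m²; raised to 3/2 gives 3.43×10⁻³ m³.
I = 2 × 5.57×10⁻⁷ × 3.43×10⁻³ / (1.26×10⁻⁶ × 0.002873) = 1.06 A.

I ≈ 1.06 A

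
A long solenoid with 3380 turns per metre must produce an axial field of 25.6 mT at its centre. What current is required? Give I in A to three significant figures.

Inside a long solenoid B = μ₀nI with n = 3380 m⁻¹, so I = B/(μ₀n).
I = 2.56×10⁻² / (4π×10⁻⁷ × 3380) = 6.03 A.

I ≈ 6.03 A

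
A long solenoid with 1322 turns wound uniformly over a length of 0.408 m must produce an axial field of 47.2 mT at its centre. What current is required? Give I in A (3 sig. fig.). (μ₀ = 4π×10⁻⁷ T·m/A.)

I ≈ 11.6 A

Inside a long solenoid B = μ₀nI with n = 3240 m⁻¹, so I = B/(μ₀n).
I = 4.72×10⁻² / (4π×10⁻⁷ × 3240) = 11.6 A.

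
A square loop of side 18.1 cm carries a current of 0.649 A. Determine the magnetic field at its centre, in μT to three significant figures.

B ≈ 4.06 μT

Each side is a finite straight segment at perpendicular distance d = a/(2 tan(π/4)) = 0.0905 m from the centre, with end-angles ±π/4.
One side contributes B₁ = (μ₀I/4πd)·2 sin(π/4) = 1.01×10⁻⁶ T.
All 4 sides add in the same direction: B = 4 × 1.01×10⁻⁶ = 4.06×10⁻⁶ T.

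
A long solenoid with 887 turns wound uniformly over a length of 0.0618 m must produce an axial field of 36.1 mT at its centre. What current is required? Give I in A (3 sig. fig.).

I ≈ 2.00 A

Inside a long solenoid B = μ₀nI with n = 1.435×10⁴ m⁻¹, so I = B/(μ₀n).
I = 3.61×10⁻² / (4π×10⁻⁷ × 1.435×10⁴) = 2.00 A.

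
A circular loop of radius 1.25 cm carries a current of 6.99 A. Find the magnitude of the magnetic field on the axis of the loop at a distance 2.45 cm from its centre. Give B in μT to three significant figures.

On the axis of a circular loop, B = μ₀IR² / [2(R²+z²)^(3/2)].
R² + z² = (0.0125)² + (0.0245)² = 0.0007565 m², and (R²+z²)^(3/2) = 2.08×10⁻⁵ m³.
B = (4π×10⁻⁷ × 6.99 × 0.0001563) / (2 × 2.08×10⁻⁵) = 3.30×10⁻⁵ T.

B ≈ 33.0 μT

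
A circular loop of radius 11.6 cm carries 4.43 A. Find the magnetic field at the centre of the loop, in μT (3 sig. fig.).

At the centre of a circular loop the Biot–Savart law gives B = μ₀I/(2R).
B = (4π×10⁻⁷ × 4.43) / (2 × 0.116) = 2.40×10⁻⁵ T.

B ≈ 24.0 μT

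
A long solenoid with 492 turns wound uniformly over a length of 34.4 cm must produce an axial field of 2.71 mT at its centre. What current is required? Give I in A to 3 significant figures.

I ≈ 1.51 A

Inside a long solenoid B = μ₀nI with n = 1430 m⁻¹, so I = B/(μ₀n).
I = 2.71×10⁻³ / (4π×10⁻⁷ × 1430) = 1.51 A.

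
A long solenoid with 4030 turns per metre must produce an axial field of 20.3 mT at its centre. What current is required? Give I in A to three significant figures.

I ≈ 4.01 A

Inside a long solenoid B = μ₀nI with n = 4030 m⁻¹, so I = B/(μ₀n).
I = 2.03×10⁻² / (4π×10⁻⁷ × 4030) = 4.01 A.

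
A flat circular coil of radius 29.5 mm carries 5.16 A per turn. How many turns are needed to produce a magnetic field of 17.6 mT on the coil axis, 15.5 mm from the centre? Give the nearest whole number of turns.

N = 231

For an N-turn coil, B = Nμ₀IR²/[2(R²+z²)^(3/2)]. A single turn gives B₁ = 7.62×10⁻⁵ T with R = 0.0295 m, z = 0.0155 m.
N = B/B₁ = 1.76×10⁻² / 7.62×10⁻⁵ = 230.84.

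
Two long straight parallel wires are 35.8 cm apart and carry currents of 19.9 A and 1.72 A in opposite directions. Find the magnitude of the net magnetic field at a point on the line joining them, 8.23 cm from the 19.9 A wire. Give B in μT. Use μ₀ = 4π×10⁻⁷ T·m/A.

Each long wire gives B = μ₀I/(2πd). Distances are d₁ = 0.0823 m and d₂ = 0.2757 m.
B₁ = 4.84×10⁻⁵ T, B₂ = 1.25×10⁻⁶ T.
Between antiparallel currents both contributions point the same way, so they add. B = B₁ + B₂ = 4.84×10⁻⁵ + 1.25×10⁻⁶ = 4.96×10⁻⁵ T.

B ≈ 49.6 μT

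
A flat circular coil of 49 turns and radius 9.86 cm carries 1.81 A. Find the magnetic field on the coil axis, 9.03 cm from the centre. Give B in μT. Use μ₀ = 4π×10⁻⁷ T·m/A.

B ≈ 227 μT

For an N-turn flat coil, B = Nμ₀IR²/[2(R²+z²)^(3/2)] with R = 0.0986 m, z = 0.0903 m.
B = 49 × 4.63×10⁻⁶ T = 2.27×10⁻⁴ T.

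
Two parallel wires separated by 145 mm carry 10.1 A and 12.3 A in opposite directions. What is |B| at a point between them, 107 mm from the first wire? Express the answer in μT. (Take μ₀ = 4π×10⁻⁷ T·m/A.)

B ≈ 83.6 μT

Each long wire gives B = μ₀I/(2πd). Distances are d₁ = 0.107 m and d₂ = 0.038 m.
B₁ = 1.89×10⁻⁵ T, B₂ = 6.47×10⁻⁵ T.
Between antiparallel currents both contributions point the same way, so they add. B = B₁ + B₂ = 1.89×10⁻⁵ + 6.47×10⁻⁵ = 8.36×10⁻⁵ T.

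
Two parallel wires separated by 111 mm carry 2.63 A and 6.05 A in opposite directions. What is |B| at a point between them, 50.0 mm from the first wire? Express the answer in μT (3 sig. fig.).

B ≈ 30.4 μT

Each long wire gives B = μ₀I/(2πd). Distances are d₁ = 0.05 m and d₂ = 0.061 m.
B₁ = 1.05×10⁻⁵ T, B₂ = 1.98×10⁻⁵ T.
Between antiparallel currents both contributions point the same way, so they add. B = B₁ + B₂ = 1.05×10⁻⁵ + 1.98×10⁻⁵ = 3.04×10⁻⁵ T.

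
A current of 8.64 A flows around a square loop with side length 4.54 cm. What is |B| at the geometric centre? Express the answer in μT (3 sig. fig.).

Each side is a finite straight segment at perpendicular distance d = a/(2 tan(π/4)) = 0.0227 m from the centre, with end-angles ±π/4.
One side contributes B₁ = (μ₀I/4πd)·2 sin(π/4) = 5.38×10⁻⁵ T.
All 4 sides add in the same direction: B = 4 × 5.38×10⁻⁵ = 2.15×10⁻⁴ T.

B ≈ 215 μT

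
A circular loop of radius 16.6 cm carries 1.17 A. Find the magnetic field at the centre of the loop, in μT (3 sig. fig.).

B ≈ 4.43 μT

At the centre of a circular loop the Biot–Savart law gives B = μ₀I/(2R).
B = (4π×10⁻⁷ × 1.17) / (2 × 0.166) = 4.43×10⁻⁶ T.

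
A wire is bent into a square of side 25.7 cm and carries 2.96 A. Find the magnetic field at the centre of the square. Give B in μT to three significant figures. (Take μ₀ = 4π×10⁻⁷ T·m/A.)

Each side is a finite straight segment at perpendicular distance d = a/(2 tan(π/4)) = 0.1285 m from the centre, with end-angles ±π/4.
One side contributes B₁ = (μ₀I/4πd)·2 sin(π/4) = 3.26×10⁻⁶ T.
All 4 sides add in the same direction: B = 4 × 3.26×10⁻⁶ = 1.30×10⁻⁵ T.

B ≈ 13.0 μT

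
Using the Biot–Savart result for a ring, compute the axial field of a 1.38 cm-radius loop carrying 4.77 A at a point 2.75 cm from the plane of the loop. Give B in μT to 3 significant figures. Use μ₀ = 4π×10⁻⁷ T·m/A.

B ≈ 19.6 μT

On the axis of a circular loop, B = μ₀IR² / [2(R²+z²)^(3/2)].
R² + z² = (0.0138)² + (0.0275)² = 0.0009467 m², and (R²+z²)^(3/2) = 2.91×10⁻⁵ m³.
B = (4π×10⁻⁷ × 4.77 × 0.0001904) / (2 × 2.91×10⁻⁵) = 1.96×10⁻⁵ T.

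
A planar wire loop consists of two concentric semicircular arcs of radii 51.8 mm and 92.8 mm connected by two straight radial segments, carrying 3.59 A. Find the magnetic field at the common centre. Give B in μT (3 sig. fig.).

The radial connectors point toward the centre, so dl × r̂ = 0 and they contribute nothing.
Each semicircle gives μ₀I/(4R): inner arc 2.18×10⁻⁵ T, outer arc 1.22×10⁻⁵ T.
The two arcs carry current in opposite angular senses, so their fields oppose: B = |2.18×10⁻⁵ − 1.22×10⁻⁵| = 9.62×10⁻⁶ T.

B ≈ 9.62 μT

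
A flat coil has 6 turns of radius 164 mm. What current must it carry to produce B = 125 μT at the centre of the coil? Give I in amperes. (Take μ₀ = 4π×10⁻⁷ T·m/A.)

I ≈ 5.44 A

For an N-turn coil, B = Nμ₀I/(2R) with R = 0.164 m, so I = 2RB/(Nμ₀) = 2 × 0.164 × 1.25×10⁻⁴ / (6 × 4π×10⁻⁷) = 5.44 A.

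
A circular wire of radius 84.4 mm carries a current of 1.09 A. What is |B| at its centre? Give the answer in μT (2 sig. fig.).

At the centre of a circular loop the Biot–Savart law gives B = μ₀I/(2R).
B = (4π×10⁻⁷ × 1.09) / (2 × 0.0844) = 8.11×10⁻⁶ T.

B ≈ 8.1 μT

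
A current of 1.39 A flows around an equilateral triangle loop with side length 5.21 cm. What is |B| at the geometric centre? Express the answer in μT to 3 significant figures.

B ≈ 48.0 μT

Each side is a finite straight segment at perpendicular distance d = a/(2 tan(π/3)) = 0.01504 m from the centre, with end-angles ±π/3.
One side contributes B₁ = (μ₀I/4πd)·2 sin(π/3) = 1.60×10⁻⁵ T.
All 3 sides add in the same direction: B = 3 × 1.60×10⁻⁵ = 4.80×10⁻⁵ T.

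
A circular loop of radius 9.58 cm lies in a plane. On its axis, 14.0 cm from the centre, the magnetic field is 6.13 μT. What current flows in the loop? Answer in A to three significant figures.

On the axis of a loop, B = μ₀IR²/[2(R²+z²)^(3/2)], so I = 2B(R²+z²)^(3/2)/(μ₀R²).
R² + z² = 0.009178 + 0.0196 = 0.02878 m²; raised to 3/2 gives 4.88×10⁻³ m³.
I = 2 × 6.13×10⁻⁶ × 4.88×10⁻³ / (1.26×10⁻⁶ × 0.009178) = 5.19 A.

I ≈ 5.19 A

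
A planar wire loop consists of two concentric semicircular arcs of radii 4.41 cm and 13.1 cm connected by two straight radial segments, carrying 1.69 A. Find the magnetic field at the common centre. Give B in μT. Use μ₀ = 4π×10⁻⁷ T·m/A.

The radial connectors point toward the centre, so dl × r̂ = 0 and they contribute nothing.
Each semicircle gives μ₀I/(4R): inner arc 1.20×10⁻⁵ T, outer arc 4.05×10⁻⁶ T.
The two arcs carry current in opposite angular senses, so their fields oppose: B = |1.20×10⁻⁵ − 4.05×10⁻⁶| = 7.99×10⁻⁶ T.

B ≈ 7.99 μT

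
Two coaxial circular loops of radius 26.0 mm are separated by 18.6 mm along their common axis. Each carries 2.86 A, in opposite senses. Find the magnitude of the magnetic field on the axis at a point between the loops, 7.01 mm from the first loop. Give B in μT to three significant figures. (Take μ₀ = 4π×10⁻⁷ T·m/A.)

Each loop contributes B = μ₀IR²/[2(R²+z²)^(3/2)] on the axis, with z measured from that loop.
Loop 1 (z = 0.00701 m): B₁ = 6.22×10⁻⁵ T. Loop 2 (z = 0.01159 m): B₂ = 5.27×10⁻⁵ T.
The fields oppose: B = |B₁ − B₂| = 9.55×10⁻⁶ T.

B ≈ 9.55 μT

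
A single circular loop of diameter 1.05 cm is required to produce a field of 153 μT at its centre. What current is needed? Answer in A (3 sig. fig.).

I ≈ 1.28 A

At the centre of a circular loop B = μ₀I/(2R), so I = 2RB/μ₀.
With R = 0.00525 m, I = 2 × 0.00525 × 1.53×10⁻⁴ / (4π×10⁻⁷) = 1.28 A.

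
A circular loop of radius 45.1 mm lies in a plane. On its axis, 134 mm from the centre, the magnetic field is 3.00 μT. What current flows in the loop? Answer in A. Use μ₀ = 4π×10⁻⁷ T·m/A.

I ≈ 6.63 A

On the axis of a loop, B = μ₀IR²/[2(R²+z²)^(3/2)], so I = 2B(R²+z²)^(3/2)/(μ₀R²).
R² + z² = 0.002034 + 0.01796 = 0.01999 m²; raised to 3/2 gives 2.83×10⁻³ m³.
I = 2 × 3.00×10⁻⁶ × 2.83×10⁻³ / (1.26×10⁻⁶ × 0.002034) = 6.63 A.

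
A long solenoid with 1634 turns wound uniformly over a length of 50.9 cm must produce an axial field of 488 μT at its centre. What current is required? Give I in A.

Inside a long solenoid B = μ₀nI with n = 3210 m⁻¹, so I = B/(μ₀n).
I = 4.88×10⁻⁴ / (4π×10⁻⁷ × 3210) = 0.121 A.

I ≈ 0.121 A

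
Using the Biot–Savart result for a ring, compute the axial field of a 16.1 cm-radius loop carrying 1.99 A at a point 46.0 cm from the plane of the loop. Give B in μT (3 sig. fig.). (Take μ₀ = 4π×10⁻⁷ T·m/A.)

On the axis of a circular loop, B = μ₀IR² / [2(R²+z²)^(3/2)].
R² + z² = (0.161)² + (0.46)² = 0.2375 m², and (R²+z²)^(3/2) = 0.116 m³.
B = (4π×10⁻⁷ × 1.99 × 0.02592) / (2 × 0.116) = 2.80×10⁻⁷ T.

B ≈ 0.280 μT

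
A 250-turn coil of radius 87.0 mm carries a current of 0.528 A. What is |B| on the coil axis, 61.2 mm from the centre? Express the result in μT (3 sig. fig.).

For an N-turn flat coil, B = Nμ₀IR²/[2(R²+z²)^(3/2)] with R = 0.087 m, z = 0.0612 m.
B = 250 × 2.09×10⁻⁶ T = 5.22×10⁻⁴ T.

B ≈ 522 μT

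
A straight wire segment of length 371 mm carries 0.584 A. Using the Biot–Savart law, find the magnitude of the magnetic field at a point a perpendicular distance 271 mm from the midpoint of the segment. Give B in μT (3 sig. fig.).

B ≈ 0.243 μT

For a finite straight segment, B = (μ₀I/4πd)(sinθ₁ + sinθ₂), where θ₁, θ₂ are the angles from the perpendicular to each end.
The perpendicular from the point meets the wire at its midpoint, so each end is L/2 = 0.1855 m away along the wire.
sinθ₁ = 0.1855/√(0.1855²+0.271²) = 0.5648; sinθ₂ = 0.1855/√(0.1855²+0.271²) = 0.5648.
B = (4π×10⁻⁷ × 0.584) / (4π × 0.271) × (0.5648 + 0.5648) = 2.43×10⁻⁷ T.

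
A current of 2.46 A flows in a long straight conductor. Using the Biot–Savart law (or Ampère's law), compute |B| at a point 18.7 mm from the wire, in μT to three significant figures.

For an infinitely long straight wire, B = μ₀I/(2πd).
B = (4π×10⁻⁷ × 2.46) / (2π × 0.0187) = 2.63×10⁻⁵ T.

B ≈ 26.3 μT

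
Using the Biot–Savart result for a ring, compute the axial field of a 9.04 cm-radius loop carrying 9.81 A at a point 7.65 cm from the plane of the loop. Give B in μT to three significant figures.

On the axis of a circular loop, B = μ₀IR² / [2(R²+z²)^(3/2)].
R² + z² = (0.0904)² + (0.0765)² = 0.01402 m², and (R²+z²)^(3/2) = 1.66×10⁻³ m³.
B = (4π×10⁻⁷ × 9.81 × 0.008172) / (2 × 1.66×10⁻³) = 3.03×10⁻⁵ T.

B ≈ 30.3 μT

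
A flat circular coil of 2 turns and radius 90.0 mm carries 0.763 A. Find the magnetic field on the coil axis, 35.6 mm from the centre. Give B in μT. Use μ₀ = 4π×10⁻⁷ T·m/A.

B ≈ 8.57 μT

For an N-turn flat coil, B = Nμ₀IR²/[2(R²+z²)^(3/2)] with R = 0.09 m, z = 0.0356 m.
B = 2 × 4.28×10⁻⁶ T = 8.57×10⁻⁶ T.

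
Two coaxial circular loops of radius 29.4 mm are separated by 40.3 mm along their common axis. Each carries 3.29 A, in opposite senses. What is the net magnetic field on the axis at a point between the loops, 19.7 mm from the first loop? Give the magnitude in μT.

Each loop contributes B = μ₀IR²/[2(R²+z²)^(3/2)] on the axis, with z measured from that loop.
Loop 1 (z = 0.0197 m): B₁ = 4.03×10⁻⁵ T. Loop 2 (z = 0.0206 m): B₂ = 3.86×10⁻⁵ T.
The fields oppose: B = |B₁ − B₂| = 1.69×10⁻⁶ T.

B ≈ 1.69 μT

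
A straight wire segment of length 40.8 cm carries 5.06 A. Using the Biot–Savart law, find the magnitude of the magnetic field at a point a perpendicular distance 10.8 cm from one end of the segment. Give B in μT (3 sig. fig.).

For a finite straight segment, B = (μ₀I/4πd)(sinθ₁ + sinθ₂), where θ₁, θ₂ are the angles from the perpendicular to each end.
The perpendicular foot is at one end, so the two end-offsets along the wire are 0 and L = 0.408 m.
sinθ₁ = 0/√(0²+0.108²) = 0.0000; sinθ₂ = 0.408/√(0.408²+0.108²) = 0.9667.
B = (4π×10⁻⁷ × 5.06) / (4π × 0.108) × (0.0000 + 0.9667) = 4.53×10⁻⁶ T.

B ≈ 4.53 μT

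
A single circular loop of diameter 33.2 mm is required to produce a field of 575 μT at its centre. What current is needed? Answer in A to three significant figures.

At the centre of a circular loop B = μ₀I/(2R), so I = 2RB/μ₀.
With R = 0.0166 m, I = 2 × 0.0166 × 5.75×10⁻⁴ / (4π×10⁻⁷) = 15.2 A.

I ≈ 15.2 A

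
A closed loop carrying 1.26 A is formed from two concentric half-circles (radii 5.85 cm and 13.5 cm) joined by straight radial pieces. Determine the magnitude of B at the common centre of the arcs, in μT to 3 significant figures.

The radial connectors point toward the centre, so dl × r̂ = 0 and they contribute nothing.
Each semicircle gives μ₀I/(4R): inner arc 6.77×10⁻⁶ T, outer arc 2.93×10⁻⁶ T.
The two arcs carry current in opposite angular senses, so their fields oppose: B = |6.77×10⁻⁶ − 2.93×10⁻⁶| = 3.83×10⁻⁶ T.

B ≈ 3.83 μT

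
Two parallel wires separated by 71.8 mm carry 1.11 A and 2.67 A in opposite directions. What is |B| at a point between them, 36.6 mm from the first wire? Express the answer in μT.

B ≈ 21.2 μT

Each long wire gives B = μ₀I/(2πd). Distances are d₁ = 0.0366 m and d₂ = 0.0352 m.
B₁ = 6.07×10⁻⁶ T, B₂ = 1.52×10⁻⁵ T.
Between antiparallel currents both contributions point the same way, so they add. B = B₁ + B₂ = 6.07×10⁻⁶ + 1.52×10⁻⁵ = 2.12×10⁻⁵ T.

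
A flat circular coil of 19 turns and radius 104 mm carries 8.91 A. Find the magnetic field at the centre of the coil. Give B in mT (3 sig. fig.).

B ≈ 1.02 mT

For an N-turn flat coil, B = Nμ₀I/(2R) with R = 0.104 m.
B = 19 × 5.38×10⁻⁵ T = 1.02×10⁻³ T.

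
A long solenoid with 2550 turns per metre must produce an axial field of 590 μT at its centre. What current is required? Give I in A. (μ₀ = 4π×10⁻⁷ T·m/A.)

Inside a long solenoid B = μ₀nI with n = 2550 m⁻¹, so I = B/(μ₀n).
I = 5.90×10⁻⁴ / (4π×10⁻⁷ × 2550) = 0.184 A.

I ≈ 0.184 A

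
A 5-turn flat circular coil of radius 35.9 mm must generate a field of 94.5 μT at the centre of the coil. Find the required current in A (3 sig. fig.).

For an N-turn coil, B = Nμ₀I/(2R) with R = 0.0359 m, so I = 2RB/(Nμ₀) = 2 × 0.0359 × 9.45×10⁻⁵ / (5 × 4π×10⁻⁷) = 1.08 A.

I ≈ 1.08 A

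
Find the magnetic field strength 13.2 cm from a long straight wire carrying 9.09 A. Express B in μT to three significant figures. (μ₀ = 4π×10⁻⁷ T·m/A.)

For an infinitely long straight wire, B = μ₀I/(2πd).
B = (4π×10⁻⁷ × 9.09) / (2π × 0.132) = 1.38×10⁻⁵ T.

B ≈ 13.8 μT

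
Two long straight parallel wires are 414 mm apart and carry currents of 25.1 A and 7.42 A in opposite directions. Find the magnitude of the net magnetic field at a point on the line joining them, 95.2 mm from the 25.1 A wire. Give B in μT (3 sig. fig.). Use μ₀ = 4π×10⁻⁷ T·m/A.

B ≈ 57.4 μT

Each long wire gives B = μ₀I/(2πd). Distances are d₁ = 0.0952 m and d₂ = 0.3188 m.
B₁ = 5.27×10⁻⁵ T, B₂ = 4.65×10⁻⁶ T.
Between antiparallel currents both contributions point the same way, so they add. B = B₁ + B₂ = 5.27×10⁻⁵ + 4.65×10⁻⁶ = 5.74×10⁻⁵ T.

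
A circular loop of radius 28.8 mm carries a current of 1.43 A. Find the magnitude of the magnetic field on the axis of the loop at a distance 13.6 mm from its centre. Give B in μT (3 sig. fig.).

B ≈ 23.1 μT

On the axis of a circular loop, B = μ₀IR² / [2(R²+z²)^(3/2)].
R² + z² = (0.0288)² + (0.0136)² = 0.001014 m², and (R²+z²)^(3/2) = 3.23×10⁻⁵ m³.
B = (4π×10⁻⁷ × 1.43 × 0.0008294) / (2 × 3.23×10⁻⁵) = 2.31×10⁻⁵ T.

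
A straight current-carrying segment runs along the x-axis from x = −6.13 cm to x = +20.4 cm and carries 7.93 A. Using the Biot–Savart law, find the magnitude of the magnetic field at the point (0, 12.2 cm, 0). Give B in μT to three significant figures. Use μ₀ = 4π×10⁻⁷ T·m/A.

For a finite straight segment, B = (μ₀I/4πd)(sinθ₁ + sinθ₂), where θ₁, θ₂ are the angles from the perpendicular to each end.
The perpendicular distance is d = 0.122 m; the end-offsets along the wire are a = 0.0613 m and b = 0.204 m.
sinθ₁ = 0.0613/√(0.0613²+0.122²) = 0.4490; sinθ₂ = 0.204/√(0.204²+0.122²) = 0.8582.
B = (4π×10⁻⁷ × 7.93) / (4π × 0.122) × (0.4490 + 0.8582) = 8.50×10⁻⁶ T.

B ≈ 8.50 μT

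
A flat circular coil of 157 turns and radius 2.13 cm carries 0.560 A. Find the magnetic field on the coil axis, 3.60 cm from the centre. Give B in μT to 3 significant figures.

B ≈ 342 μT

For an N-turn flat coil, B = Nμ₀IR²/[2(R²+z²)^(3/2)] with R = 0.0213 m, z = 0.036 m.
B = 157 × 2.18×10⁻⁶ T = 3.42×10⁻⁴ T.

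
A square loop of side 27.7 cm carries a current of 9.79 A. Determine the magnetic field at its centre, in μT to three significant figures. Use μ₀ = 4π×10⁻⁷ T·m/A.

B ≈ 40.0 μT

Each side is a finite straight segment at perpendicular distance d = a/(2 tan(π/4)) = 0.1385 m from the centre, with end-angles ±π/4.
One side contributes B₁ = (μ₀I/4πd)·2 sin(π/4) = 1.00×10⁻⁵ T.
All 4 sides add in the same direction: B = 4 × 1.00×10⁻⁵ = 4.00×10⁻⁵ T.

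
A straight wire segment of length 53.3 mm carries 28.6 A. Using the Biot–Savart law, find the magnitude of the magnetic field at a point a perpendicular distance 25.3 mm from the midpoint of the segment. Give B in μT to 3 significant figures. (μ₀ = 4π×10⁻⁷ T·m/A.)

B ≈ 164 μT

For a finite straight segment, B = (μ₀I/4πd)(sinθ₁ + sinθ₂), where θ₁, θ₂ are the angles from the perpendicular to each end.
The perpendicular from the point meets the wire at its midpoint, so each end is L/2 = 0.02665 m away along the wire.
sinθ₁ = 0.02665/√(0.02665²+0.0253²) = 0.7252; sinθ₂ = 0.02665/√(0.02665²+0.0253²) = 0.7252.
B = (4π×10⁻⁷ × 28.6) / (4π × 0.0253) × (0.7252 + 0.7252) = 1.64×10⁻⁴ T.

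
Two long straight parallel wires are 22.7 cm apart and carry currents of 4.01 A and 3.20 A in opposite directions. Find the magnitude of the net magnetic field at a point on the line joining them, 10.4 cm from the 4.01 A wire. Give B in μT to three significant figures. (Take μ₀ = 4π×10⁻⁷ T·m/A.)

Each long wire gives B = μ₀I/(2πd). Distances are d₁ = 0.104 m and d₂ = 0.123 m.
B₁ = 7.71×10⁻⁶ T, B₂ = 5.20×10⁻⁶ T.
Between antiparallel currents both contributions point the same way, so they add. B = B₁ + B₂ = 7.71×10⁻⁶ + 5.20×10⁻⁶ = 1.29×10⁻⁵ T.

B ≈ 12.9 μT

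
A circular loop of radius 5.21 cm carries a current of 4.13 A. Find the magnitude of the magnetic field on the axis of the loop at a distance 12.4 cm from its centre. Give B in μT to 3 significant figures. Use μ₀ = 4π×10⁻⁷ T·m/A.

B ≈ 2.89 μT

On the axis of a circular loop, B = μ₀IR² / [2(R²+z²)^(3/2)].
R² + z² = (0.0521)² + (0.124)² = 0.01809 m², and (R²+z²)^(3/2) = 2.43×10⁻³ m³.
B = (4π×10⁻⁷ × 4.13 × 0.002714) / (2 × 2.43×10⁻³) = 2.89×10⁻⁶ T.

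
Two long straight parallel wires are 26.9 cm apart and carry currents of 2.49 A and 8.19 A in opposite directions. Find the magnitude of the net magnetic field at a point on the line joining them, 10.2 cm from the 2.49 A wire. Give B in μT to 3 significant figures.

Each long wire gives B = μ₀I/(2πd). Distances are d₁ = 0.102 m and d₂ = 0.167 m.
B₁ = 4.88×10⁻⁶ T, B₂ = 9.81×10⁻⁶ T.
Between antiparallel currents both contributions point the same way, so they add. B = B₁ + B₂ = 4.88×10⁻⁶ + 9.81×10⁻⁶ = 1.47×10⁻⁵ T.

B ≈ 14.7 μT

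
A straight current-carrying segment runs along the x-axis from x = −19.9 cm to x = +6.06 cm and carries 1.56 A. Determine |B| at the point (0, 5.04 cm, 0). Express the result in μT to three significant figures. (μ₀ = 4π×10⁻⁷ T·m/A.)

For a finite straight segment, B = (μ₀I/4πd)(sinθ₁ + sinθ₂), where θ₁, θ₂ are the angles from the perpendicular to each end.
The perpendicular distance is d = 0.0504 m; the end-offsets along the wire are a = 0.199 m and b = 0.0606 m.
sinθ₁ = 0.199/√(0.199²+0.0504²) = 0.9694; sinθ₂ = 0.0606/√(0.0606²+0.0504²) = 0.7688.
B = (4π×10⁻⁷ × 1.56) / (4π × 0.0504) × (0.9694 + 0.7688) = 5.38×10⁻⁶ T.

B ≈ 5.38 μT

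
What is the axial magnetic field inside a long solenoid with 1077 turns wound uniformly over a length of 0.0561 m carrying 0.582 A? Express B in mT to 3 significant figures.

B ≈ 14.0 mT

Inside a long solenoid, B = μ₀nI with n = 1.920×10⁴ turns/m.
B = 4π×10⁻⁷ × 1.920×10⁴ × 0.582 = 1.40×10⁻² T.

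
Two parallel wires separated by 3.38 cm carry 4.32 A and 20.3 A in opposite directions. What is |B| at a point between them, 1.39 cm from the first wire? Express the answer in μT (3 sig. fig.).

Each long wire gives B = μ₀I/(2πd). Distances are d₁ = 0.0139 m and d₂ = 0.0199 m.
B₁ = 6.22×10⁻⁵ T, B₂ = 2.04×10⁻⁴ T.
Between antiparallel currents both contributions point the same way, so they add. B = B₁ + B₂ = 6.22×10⁻⁵ + 2.04×10⁻⁴ = 2.66×10⁻⁴ T.

B ≈ 266 μT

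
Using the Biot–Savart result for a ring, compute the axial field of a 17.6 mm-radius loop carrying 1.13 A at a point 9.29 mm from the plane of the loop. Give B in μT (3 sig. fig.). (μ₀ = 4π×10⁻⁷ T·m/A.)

B ≈ 27.9 μT

On the axis of a circular loop, B = μ₀IR² / [2(R²+z²)^(3/2)].
R² + z² = (0.0176)² + (0.00929)² = 0.0003961 m², and (R²+z²)^(3/2) = 7.88×10⁻⁶ m³.
B = (4π×10⁻⁷ × 1.13 × 0.0003098) / (2 × 7.88×10⁻⁶) = 2.79×10⁻⁵ T.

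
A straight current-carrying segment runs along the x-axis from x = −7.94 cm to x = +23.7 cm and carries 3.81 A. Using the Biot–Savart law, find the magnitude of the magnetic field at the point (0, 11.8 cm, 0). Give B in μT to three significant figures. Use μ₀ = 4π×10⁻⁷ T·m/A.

For a finite straight segment, B = (μ₀I/4πd)(sinθ₁ + sinθ₂), where θ₁, θ₂ are the angles from the perpendicular to each end.
The perpendicular distance is d = 0.118 m; the end-offsets along the wire are a = 0.0794 m and b = 0.237 m.
sinθ₁ = 0.0794/√(0.0794²+0.118²) = 0.5583; sinθ₂ = 0.237/√(0.237²+0.118²) = 0.8952.
B = (4π×10⁻⁷ × 3.81) / (4π × 0.118) × (0.5583 + 0.8952) = 4.69×10⁻⁶ T.

B ≈ 4.69 μT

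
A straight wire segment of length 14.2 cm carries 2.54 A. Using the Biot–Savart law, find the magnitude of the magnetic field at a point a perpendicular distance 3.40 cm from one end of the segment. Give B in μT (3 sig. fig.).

For a finite straight segment, B = (μ₀I/4πd)(sinθ₁ + sinθ₂), where θ₁, θ₂ are the angles from the perpendicular to each end.
The perpendicular foot is at one end, so the two end-offsets along the wire are 0 and L = 0.142 m.
sinθ₁ = 0/√(0²+0.034²) = 0.0000; sinθ₂ = 0.142/√(0.142²+0.034²) = 0.9725.
B = (4π×10⁻⁷ × 2.54) / (4π × 0.034) × (0.0000 + 0.9725) = 7.27×10⁻⁶ T.

B ≈ 7.27 μT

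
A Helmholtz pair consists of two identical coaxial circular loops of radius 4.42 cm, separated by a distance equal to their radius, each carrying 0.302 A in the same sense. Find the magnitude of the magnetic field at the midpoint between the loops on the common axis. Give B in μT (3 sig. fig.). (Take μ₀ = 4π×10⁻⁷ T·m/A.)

Each loop contributes B = μ₀IR²/[2(R²+z²)^(3/2)] on the axis, with z measured from that loop.
Loop 1 (z = 0.0221 m): B₁ = 3.07×10⁻⁶ T. Loop 2 (z = 0.0221 m): B₂ = 3.07×10⁻⁶ T.
The fields add: B = B₁ + B₂ = 6.14×10⁻⁶ T.

B ≈ 6.14 μT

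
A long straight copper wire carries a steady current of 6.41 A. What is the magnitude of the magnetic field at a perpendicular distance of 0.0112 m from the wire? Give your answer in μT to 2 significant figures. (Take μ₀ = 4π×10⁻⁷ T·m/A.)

For an infinitely long straight wire, B = μ₀I/(2πd).
B = (4π×10⁻⁷ × 6.41) / (2π × 0.0112) = 1.14×10⁻⁴ T.

B ≈ 110 μT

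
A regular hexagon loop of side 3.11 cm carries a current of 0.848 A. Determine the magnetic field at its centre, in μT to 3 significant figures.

Each side is a finite straight segment at perpendicular distance d = a/(2 tan(π/6)) = 0.02693 m from the centre, with end-angles ±π/6.
One side contributes B₁ = (μ₀I/4πd)·2 sin(π/6) = 3.15×10⁻⁶ T.
All 6 sides add in the same direction: B = 6 × 3.15×10⁻⁶ = 1.89×10⁻⁵ T.

B ≈ 18.9 μT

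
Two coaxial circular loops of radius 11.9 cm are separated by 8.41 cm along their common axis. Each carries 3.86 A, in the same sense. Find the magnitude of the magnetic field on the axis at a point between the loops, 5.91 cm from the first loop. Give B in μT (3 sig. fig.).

B ≈ 33.7 μT

Each loop contributes B = μ₀IR²/[2(R²+z²)^(3/2)] on the axis, with z measured from that loop.
Loop 1 (z = 0.0591 m): B₁ = 1.46×10⁻⁵ T. Loop 2 (z = 0.025 m): B₂ = 1.91×10⁻⁵ T.
The fields add: B = B₁ + B₂ = 3.37×10⁻⁵ T.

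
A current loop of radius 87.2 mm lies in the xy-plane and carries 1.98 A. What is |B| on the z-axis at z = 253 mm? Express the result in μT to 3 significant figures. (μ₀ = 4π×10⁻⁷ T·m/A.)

B ≈ 0.494 μT

On the axis of a circular loop, B = μ₀IR² / [2(R²+z²)^(3/2)].
R² + z² = (0.0872)² + (0.253)² = 0.07161 m², and (R²+z²)^(3/2) = 1.92×10⁻² m³.
B = (4π×10⁻⁷ × 1.98 × 0.007604) / (2 × 1.92×10⁻²) = 4.94×10⁻⁷ T.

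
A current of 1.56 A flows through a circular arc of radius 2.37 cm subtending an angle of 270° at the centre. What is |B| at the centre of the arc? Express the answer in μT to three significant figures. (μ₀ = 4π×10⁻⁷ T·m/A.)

B ≈ 31.0 μT

The Biot–Savart field of a circular arc at its centre is B = μ₀Iφ/(4πR), with φ = 4.712 rad.
B = (4π×10⁻⁷ × 1.56 × 4.712) / (4π × 0.0237) = 3.10×10⁻⁵ T.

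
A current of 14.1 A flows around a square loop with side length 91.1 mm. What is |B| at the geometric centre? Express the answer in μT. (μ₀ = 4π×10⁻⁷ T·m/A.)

Each side is a finite straight segment at perpendicular distance d = a/(2 tan(π/4)) = 0.04555 m from the centre, with end-angles ±π/4.
One side contributes B₁ = (μ₀I/4πd)·2 sin(π/4) = 4.38×10⁻⁵ T.
All 4 sides add in the same direction: B = 4 × 4.38×10⁻⁵ = 1.75×10⁻⁴ T.

B ≈ 175 μT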